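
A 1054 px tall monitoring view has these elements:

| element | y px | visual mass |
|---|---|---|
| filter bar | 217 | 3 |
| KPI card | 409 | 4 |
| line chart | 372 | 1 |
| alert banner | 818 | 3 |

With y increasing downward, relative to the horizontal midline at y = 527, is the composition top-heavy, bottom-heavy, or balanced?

Σw = 3 + 4 + 1 + 3 = 11.
y-moment: 3·217 + 4·409 + 1·372 + 3·818 = 5113; centroid 5113/11 ≈ 464.82.
464.8 lies above (smaller y than) the midline 527, so the layout is top-heavy.

top-heavy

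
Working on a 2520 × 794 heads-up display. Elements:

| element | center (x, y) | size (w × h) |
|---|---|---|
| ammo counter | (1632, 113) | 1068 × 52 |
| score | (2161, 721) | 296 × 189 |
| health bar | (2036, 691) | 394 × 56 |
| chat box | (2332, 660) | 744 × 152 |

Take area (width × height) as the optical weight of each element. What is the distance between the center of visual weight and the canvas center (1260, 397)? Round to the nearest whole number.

≈ 863

Areas: ammo counter 1068·52 = 55536, score 296·189 = 55944, health bar 394·56 = 22064, chat box 744·152 = 113088. Total weight = 246632.
Σw·x = 55536·1632 + 55944·2161 + 22064·2036 + 113088·2332 = 520173256, so x̄ = 520173256/246632 ≈ 2109.11.
Σw·y = 55536·113 + 55944·721 + 22064·691 + 113088·660 = 136495496, so ȳ = 136495496/246632 ≈ 553.44.
Offset from (1260, 397): Δx ≈ 849.11, Δy ≈ 156.44; distance = √(Δx² + Δy²) ≈ 863.40.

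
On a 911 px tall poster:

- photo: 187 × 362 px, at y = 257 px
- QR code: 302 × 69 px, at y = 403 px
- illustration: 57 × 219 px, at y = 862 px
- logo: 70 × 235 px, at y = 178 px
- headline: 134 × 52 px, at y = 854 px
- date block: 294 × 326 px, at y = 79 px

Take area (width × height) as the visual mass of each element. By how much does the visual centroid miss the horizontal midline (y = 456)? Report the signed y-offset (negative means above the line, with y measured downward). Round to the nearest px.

Areas: photo 187·362 = 67694, QR code 302·69 = 20838, illustration 57·219 = 12483, logo 70·235 = 16450, headline 134·52 = 6968, date block 294·326 = 95844. Total weight = 220277.
y-moment: 67694·257 + 20838·403 + 12483·862 + 16450·178 + 6968·854 + 95844·79 = 53005866; centroid 53005866/220277 ≈ 240.63.
Difference: 240.63 − 456 ≈ -215.37.

≈ -215 px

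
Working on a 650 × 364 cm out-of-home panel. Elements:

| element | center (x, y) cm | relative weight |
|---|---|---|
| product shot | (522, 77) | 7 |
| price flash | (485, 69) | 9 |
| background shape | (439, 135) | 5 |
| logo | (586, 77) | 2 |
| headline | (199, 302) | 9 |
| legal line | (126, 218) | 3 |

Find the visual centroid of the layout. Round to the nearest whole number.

(387, 153)

Weights sum to 7 + 9 + 5 + 2 + 9 + 3 = 35.
x: moment 13555 / weight 35 ≈ 387.29
Σw·y = 5361; ȳ = 5361/35 ≈ 153.17.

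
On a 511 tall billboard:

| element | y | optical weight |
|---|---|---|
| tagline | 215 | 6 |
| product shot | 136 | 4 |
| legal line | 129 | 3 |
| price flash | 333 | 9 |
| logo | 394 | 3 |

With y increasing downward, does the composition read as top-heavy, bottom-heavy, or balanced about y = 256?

Weights sum to 6 + 4 + 3 + 9 + 3 = 25.
y: (6·215 + 4·136 + 3·129 + 9·333 + 3·394) / 25 = 6400 / 25 ≈ 256.00
That equals the midline 256 — balanced.

balanced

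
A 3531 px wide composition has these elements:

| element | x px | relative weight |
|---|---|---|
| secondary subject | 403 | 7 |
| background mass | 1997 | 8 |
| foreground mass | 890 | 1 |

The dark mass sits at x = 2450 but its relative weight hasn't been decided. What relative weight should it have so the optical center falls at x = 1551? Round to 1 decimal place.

w ≈ 5.7

Known weights sum to 7 + 8 + 1 = 16; their moment is 7·403 + 8·1997 + 1·890 = 19687.
For the centroid to hit 1551: (19687 + w·2450) / (16 + w) = 1551.
So w = (1551·16 − 19687)/(2450 − 1551) = 5129/899 ≈ 5.71.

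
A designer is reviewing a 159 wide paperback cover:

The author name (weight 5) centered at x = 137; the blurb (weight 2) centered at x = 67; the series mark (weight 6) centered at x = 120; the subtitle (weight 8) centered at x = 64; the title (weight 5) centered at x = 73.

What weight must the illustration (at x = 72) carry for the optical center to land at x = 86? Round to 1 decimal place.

w ≈ 12.9

Known weights sum to 5 + 2 + 6 + 8 + 5 = 26; their moment is 5·137 + 2·67 + 6·120 + 8·64 + 5·73 = 2416.
Balance at x = 86 requires (2416 + w·72) / (26 + w) = 86.
Rearranging, w·(72 − 86) = 86·26 − 2416 = -180, so w ≈ -180/-14 = 12.86.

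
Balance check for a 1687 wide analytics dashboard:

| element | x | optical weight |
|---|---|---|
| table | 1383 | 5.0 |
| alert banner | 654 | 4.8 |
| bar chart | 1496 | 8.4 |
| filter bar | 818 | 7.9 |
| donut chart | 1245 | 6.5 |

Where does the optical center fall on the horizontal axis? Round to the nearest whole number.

Weights sum to 5.0 + 4.8 + 8.4 + 7.9 + 6.5 = 32.6.
Σw·x = 5.0·1383 + 4.8·654 + 8.4·1496 + 7.9·818 + 6.5·1245 = 37175.3, so x̄ = 37175.3/32.6 ≈ 1140.35.

x ≈ 1140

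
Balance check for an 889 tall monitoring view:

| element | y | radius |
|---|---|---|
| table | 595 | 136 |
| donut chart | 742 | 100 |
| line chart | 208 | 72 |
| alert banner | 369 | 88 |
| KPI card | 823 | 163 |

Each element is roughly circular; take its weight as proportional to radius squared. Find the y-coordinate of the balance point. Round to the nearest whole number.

y ≈ 650

Weights ∝ r²: table 136² = 18496, donut chart 100² = 10000, line chart 72² = 5184, alert banner 88² = 7744, KPI card 163² = 26569; Σw = 67993.
Σw·y = 18496·595 + 10000·742 + 5184·208 + 7744·369 + 26569·823 = 44227215, so ȳ = 44227215/67993 ≈ 650.47.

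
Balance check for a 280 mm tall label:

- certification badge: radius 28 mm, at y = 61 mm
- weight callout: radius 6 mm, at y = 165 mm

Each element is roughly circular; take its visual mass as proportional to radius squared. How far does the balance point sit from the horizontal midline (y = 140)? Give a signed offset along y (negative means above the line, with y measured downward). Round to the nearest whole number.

r² weights: certification badge 28² = 784, weight callout 6² = 36. Total = 820.
Σw·y = 784·61 + 36·165 = 53764, so ȳ = 53764/820 ≈ 65.57.
Offset from y = 140: 65.57 − 140 ≈ -74.43.

≈ -74 mm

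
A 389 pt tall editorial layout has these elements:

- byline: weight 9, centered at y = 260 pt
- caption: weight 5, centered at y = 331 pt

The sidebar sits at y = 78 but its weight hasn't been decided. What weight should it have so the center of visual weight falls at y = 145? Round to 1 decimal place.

Known weights sum to 9 + 5 = 14; their moment is 9·260 + 5·331 = 3995.
Set Σw·y/Σw = 145: (3995 + 78w) = 145·(14 + w).
Rearranging, w·(78 − 145) = 145·14 − 3995 = -1965, so w ≈ -1965/-67 = 29.33.

w ≈ 29.3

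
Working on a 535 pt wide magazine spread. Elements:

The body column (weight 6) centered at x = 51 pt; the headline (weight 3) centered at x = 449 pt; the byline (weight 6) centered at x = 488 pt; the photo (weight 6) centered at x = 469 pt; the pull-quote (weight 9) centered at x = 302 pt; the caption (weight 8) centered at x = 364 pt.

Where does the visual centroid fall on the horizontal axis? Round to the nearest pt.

x ≈ 343

Weights sum to 6 + 3 + 6 + 6 + 9 + 8 = 38.
Σw·x = 13025; x̄ = 13025/38 ≈ 342.76.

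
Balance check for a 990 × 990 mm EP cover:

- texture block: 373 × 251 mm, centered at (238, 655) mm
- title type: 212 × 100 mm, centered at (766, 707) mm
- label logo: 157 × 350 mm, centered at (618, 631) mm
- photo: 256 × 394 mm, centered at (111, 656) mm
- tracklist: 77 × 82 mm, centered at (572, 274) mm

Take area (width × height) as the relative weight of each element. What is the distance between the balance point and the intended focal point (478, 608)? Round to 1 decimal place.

≈ 167.2 mm

Areas → weights: texture block 373·251 = 93623, title type 212·100 = 21200, label logo 157·350 = 54950, photo 256·394 = 100864, tracklist 77·82 = 6314; Σw = 276951.
x: (93623·238 + 21200·766 + 54950·618 + 100864·111 + 6314·572) / 276951 = 87288086 / 276951 ≈ 315.18
y: (93623·655 + 21200·707 + 54950·631 + 100864·656 + 6314·274) / 276951 = 178881735 / 276951 ≈ 645.90
From (478, 608): dx = -162.82, dy = 37.90, so the distance is √(dx²+dy²) ≈ 167.18.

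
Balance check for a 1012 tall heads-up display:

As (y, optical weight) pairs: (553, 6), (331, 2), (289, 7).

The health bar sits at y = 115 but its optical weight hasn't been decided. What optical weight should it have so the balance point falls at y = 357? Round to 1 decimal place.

w ≈ 2.7

Existing Σw = 15 (6 + 2 + 7); existing moment 6·553 + 2·331 + 7·289 = 6003.
For the centroid to hit 357: (6003 + w·115) / (15 + w) = 357.
Solving: w = (357·15 − 6003) / (115 − 357) = -648 / -242 ≈ 2.68.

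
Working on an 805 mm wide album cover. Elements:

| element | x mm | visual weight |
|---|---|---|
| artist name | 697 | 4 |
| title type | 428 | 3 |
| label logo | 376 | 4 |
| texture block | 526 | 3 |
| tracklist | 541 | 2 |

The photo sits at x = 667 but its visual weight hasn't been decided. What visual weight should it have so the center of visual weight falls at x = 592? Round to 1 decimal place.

Existing Σw = 16 (4 + 3 + 4 + 3 + 2); existing moment 4·697 + 3·428 + 4·376 + 3·526 + 2·541 = 8236.
Balance at x = 592 requires (8236 + w·667) / (16 + w) = 592.
Solving: w = (592·16 − 8236) / (667 − 592) = 1236 / 75 ≈ 16.48.

w ≈ 16.5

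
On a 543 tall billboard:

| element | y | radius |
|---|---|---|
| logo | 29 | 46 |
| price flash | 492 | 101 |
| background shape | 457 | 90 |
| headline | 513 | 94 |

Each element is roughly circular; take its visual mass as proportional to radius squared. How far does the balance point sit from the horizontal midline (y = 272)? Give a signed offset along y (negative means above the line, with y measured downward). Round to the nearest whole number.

r² weights: logo 46² = 2116, price flash 101² = 10201, background shape 90² = 8100, headline 94² = 8836. Total = 29253.
y-moment: 2116·29 + 10201·492 + 8100·457 + 8836·513 = 13314824; centroid 13314824/29253 ≈ 455.16.
Against y = 272, that's 455.16 − 272 = 183.16.

≈ 183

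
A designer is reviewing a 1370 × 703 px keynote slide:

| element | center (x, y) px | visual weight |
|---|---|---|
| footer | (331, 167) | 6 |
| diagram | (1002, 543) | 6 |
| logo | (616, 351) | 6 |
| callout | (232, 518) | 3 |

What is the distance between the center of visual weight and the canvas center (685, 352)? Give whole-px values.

≈ 98 px

Total weight = 6 + 6 + 6 + 3 = 21.
Σw·x = 6·331 + 6·1002 + 6·616 + 3·232 = 12390, so x̄ = 12390/21 ≈ 590.00.
Σw·y = 6·167 + 6·543 + 6·351 + 3·518 = 7920, so ȳ = 7920/21 ≈ 377.14.
Relative to (685, 352): Δ = (-95.00, 25.14); |Δ| = √(-95.00² + 25.14²) ≈ 98.27.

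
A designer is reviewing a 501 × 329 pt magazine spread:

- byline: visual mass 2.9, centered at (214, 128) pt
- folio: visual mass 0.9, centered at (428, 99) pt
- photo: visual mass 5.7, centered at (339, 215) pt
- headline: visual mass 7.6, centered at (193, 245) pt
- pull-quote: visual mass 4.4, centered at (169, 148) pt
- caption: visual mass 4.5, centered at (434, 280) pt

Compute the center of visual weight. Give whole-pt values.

Total weight = 2.9 + 0.9 + 5.7 + 7.6 + 4.4 + 4.5 = 26.0.
Σw·x = 2.9·214 + 0.9·428 + 5.7·339 + 7.6·193 + 4.4·169 + 4.5·434 = 7101.5, so x̄ = 7101.5/26.0 ≈ 273.13.
Σw·y = 2.9·128 + 0.9·99 + 5.7·215 + 7.6·245 + 4.4·148 + 4.5·280 = 5459.0, so ȳ = 5459.0/26.0 ≈ 209.96.

(273, 210)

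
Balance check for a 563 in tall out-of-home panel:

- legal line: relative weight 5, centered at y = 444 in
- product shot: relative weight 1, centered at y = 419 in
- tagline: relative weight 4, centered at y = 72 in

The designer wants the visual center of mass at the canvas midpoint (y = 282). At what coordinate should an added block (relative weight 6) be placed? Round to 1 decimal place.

y ≈ 264.2

With the added block, Σw becomes 5 + 1 + 4 + 6 = 16.
y: need Σw·y = 16·282 = 4512. Existing = 5·444 + 1·419 + 4·72 = 2927. Remainder 1585 / 6 ≈ 264.17.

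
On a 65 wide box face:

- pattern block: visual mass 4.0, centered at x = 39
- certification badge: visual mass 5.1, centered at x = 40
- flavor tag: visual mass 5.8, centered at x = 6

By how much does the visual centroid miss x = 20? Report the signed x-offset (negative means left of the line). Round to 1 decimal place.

Weights sum to 4.0 + 5.1 + 5.8 = 14.9.
x-moment: 4.0·39 + 5.1·40 + 5.8·6 = 394.8; centroid 394.8/14.9 ≈ 26.50.
Difference: 26.50 − 20 ≈ 6.50.

≈ 6.5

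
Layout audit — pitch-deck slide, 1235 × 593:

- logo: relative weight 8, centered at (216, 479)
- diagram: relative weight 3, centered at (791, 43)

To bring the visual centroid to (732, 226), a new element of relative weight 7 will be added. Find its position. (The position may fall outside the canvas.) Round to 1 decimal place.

With the new element, Σw becomes 8 + 3 + 7 = 18.
x: target moment 18×732 = 13176; current 8·216 + 3·791 = 4101; the new element supplies 9075, so x = 9075/7 ≈ 1296.43.
y: target moment 18×226 = 4068; current 8·479 + 3·43 = 3961; the new element supplies 107, so y = 107/7 ≈ 15.29.

(1296.4, 15.3)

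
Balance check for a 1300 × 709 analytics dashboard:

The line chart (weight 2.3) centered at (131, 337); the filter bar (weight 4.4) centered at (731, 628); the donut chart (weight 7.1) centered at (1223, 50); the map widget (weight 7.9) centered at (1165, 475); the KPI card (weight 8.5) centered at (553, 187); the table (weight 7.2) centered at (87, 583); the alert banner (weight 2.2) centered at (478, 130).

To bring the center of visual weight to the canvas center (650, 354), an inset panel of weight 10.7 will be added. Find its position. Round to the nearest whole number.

(459, 382)

After adding the inset panel, total weight = 2.3 + 4.4 + 7.1 + 7.9 + 8.5 + 7.2 + 2.2 + 10.7 = 50.3.
Along x: (27783.0 + 10.7·x) / 50.3 = 650 (existing moment 2.3·131 + 4.4·731 + 7.1·1223 + 7.9·1165 + 8.5·553 + 7.2·87 + 2.2·478 = 27783.0) ⇒ x = (32695.0 − 27783.0) / 10.7 ≈ 459.07.
Along y: (13718.9 + 10.7·y) / 50.3 = 354 (existing moment 2.3·337 + 4.4·628 + 7.1·50 + 7.9·475 + 8.5·187 + 7.2·583 + 2.2·130 = 13718.9) ⇒ y = (17806.2 − 13718.9) / 10.7 ≈ 381.99.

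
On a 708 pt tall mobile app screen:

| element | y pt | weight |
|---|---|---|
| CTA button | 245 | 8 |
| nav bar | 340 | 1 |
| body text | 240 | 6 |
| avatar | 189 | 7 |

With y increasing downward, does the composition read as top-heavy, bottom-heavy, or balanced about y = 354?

Total weight = 8 + 1 + 6 + 7 = 22.
Σw·y = 8·245 + 1·340 + 6·240 + 7·189 = 5063, so ȳ = 5063/22 ≈ 230.14.
230.1 lies above (smaller y than) the midline 354, so the layout is top-heavy.

top-heavy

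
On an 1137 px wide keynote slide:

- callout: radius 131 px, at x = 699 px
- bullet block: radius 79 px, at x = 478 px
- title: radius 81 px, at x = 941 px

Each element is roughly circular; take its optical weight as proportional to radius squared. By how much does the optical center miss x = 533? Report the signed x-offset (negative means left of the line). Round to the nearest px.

r² weights: callout 131² = 17161, bullet block 79² = 6241, title 81² = 6561. Total = 29963.
x-moment: 17161·699 + 6241·478 + 6561·941 = 21152638; centroid 21152638/29963 ≈ 705.96.
Offset from x = 533: 705.96 − 533 ≈ 172.96.

≈ 173 px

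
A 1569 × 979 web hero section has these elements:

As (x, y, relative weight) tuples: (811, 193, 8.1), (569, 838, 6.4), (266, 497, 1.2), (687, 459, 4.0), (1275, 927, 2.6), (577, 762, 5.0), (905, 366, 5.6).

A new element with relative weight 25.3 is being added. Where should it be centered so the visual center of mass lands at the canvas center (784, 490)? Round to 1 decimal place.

(833.3, 430.4)

New total weight: (8.1 + 6.4 + 1.2 + 4.0 + 2.6 + 5.0 + 5.6) + 25.3 = 58.2.
x: target moment 58.2×784 = 45628.8; current 8.1·811 + 6.4·569 + 1.2·266 + 4.0·687 + 2.6·1275 + 5.0·577 + 5.6·905 = 24545.9; the new element supplies 21082.9, so x = 21082.9/25.3 ≈ 833.32.
y: target moment 58.2×490 = 28518.0; current 8.1·193 + 6.4·838 + 1.2·497 + 4.0·459 + 2.6·927 + 5.0·762 + 5.6·366 = 17628.7; the new element supplies 10889.3, so y = 10889.3/25.3 ≈ 430.41.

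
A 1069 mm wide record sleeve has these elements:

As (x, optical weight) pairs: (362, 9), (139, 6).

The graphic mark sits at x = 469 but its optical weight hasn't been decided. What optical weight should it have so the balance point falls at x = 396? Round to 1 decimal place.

w ≈ 25.3

Known weights sum to 9 + 6 = 15; their moment is 9·362 + 6·139 = 4092.
Balance at x = 396 requires (4092 + w·469) / (15 + w) = 396.
Rearranging, w·(469 − 396) = 396·15 − 4092 = 1848, so w ≈ 1848/73 = 25.32.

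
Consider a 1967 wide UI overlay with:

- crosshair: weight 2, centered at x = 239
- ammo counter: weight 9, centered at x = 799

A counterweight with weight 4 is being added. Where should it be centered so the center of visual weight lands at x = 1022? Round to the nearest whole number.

x ≈ 1915

New total weight: (2 + 9) + 4 = 15.
Along x: (7669 + 4·x) / 15 = 1022 (existing moment 2·239 + 9·799 = 7669) ⇒ x = (15330 − 7669) / 4 ≈ 1915.25.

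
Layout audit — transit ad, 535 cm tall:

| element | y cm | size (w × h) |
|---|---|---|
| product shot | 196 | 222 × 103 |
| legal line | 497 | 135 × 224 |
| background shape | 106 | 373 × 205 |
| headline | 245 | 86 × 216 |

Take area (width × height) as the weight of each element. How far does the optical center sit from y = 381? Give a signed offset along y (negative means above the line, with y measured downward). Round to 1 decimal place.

Areas: product shot 222·103 = 22866, legal line 135·224 = 30240, background shape 373·205 = 76465, headline 86·216 = 18576. Total weight = 148147.
Σw·y = 22866·196 + 30240·497 + 76465·106 + 18576·245 = 32167426, so ȳ = 32167426/148147 ≈ 217.13.
Offset from y = 381: 217.13 − 381 ≈ -163.87.

≈ -163.9 cm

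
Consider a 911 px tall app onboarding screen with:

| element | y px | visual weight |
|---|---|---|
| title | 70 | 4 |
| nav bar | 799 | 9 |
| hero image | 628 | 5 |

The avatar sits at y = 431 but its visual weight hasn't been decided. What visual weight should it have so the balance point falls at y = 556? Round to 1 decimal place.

Fixed elements: Σw = 4 + 9 + 5 = 18, Σw·y = 4·70 + 9·799 + 5·628 = 10611.
For the centroid to hit 556: (10611 + w·431) / (18 + w) = 556.
So w = (556·18 − 10611)/(431 − 556) = -603/-125 ≈ 4.82.

w ≈ 4.8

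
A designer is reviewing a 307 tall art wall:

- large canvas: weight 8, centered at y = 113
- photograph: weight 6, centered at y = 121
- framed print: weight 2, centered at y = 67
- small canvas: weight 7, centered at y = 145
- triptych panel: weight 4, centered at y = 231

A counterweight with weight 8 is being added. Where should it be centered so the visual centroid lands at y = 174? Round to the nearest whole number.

After adding the counterweight, total weight = 8 + 6 + 2 + 7 + 4 + 8 = 35.
y: need Σw·y = 35·174 = 6090. Existing = 8·113 + 6·121 + 2·67 + 7·145 + 4·231 = 3703. Remainder 2387 / 8 ≈ 298.38.

y ≈ 298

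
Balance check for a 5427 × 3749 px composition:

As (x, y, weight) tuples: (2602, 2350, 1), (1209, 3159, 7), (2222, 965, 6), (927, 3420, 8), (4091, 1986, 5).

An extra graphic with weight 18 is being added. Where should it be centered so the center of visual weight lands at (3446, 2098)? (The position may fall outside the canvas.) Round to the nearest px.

New total weight: (1 + 7 + 6 + 8 + 5) + 18 = 45.
Along x: (52268 + 18·x) / 45 = 3446 (existing moment 1·2602 + 7·1209 + 6·2222 + 8·927 + 5·4091 = 52268) ⇒ x = (155070 − 52268) / 18 ≈ 5711.22.
Along y: (67543 + 18·y) / 45 = 2098 (existing moment 1·2350 + 7·3159 + 6·965 + 8·3420 + 5·1986 = 67543) ⇒ y = (94410 − 67543) / 18 ≈ 1492.61.

(5711, 1493)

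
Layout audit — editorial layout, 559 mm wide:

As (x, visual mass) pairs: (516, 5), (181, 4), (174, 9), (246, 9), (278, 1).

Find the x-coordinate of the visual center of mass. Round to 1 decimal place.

Total weight = 5 + 4 + 9 + 9 + 1 = 28.
x-moment: 5·516 + 4·181 + 9·174 + 9·246 + 1·278 = 7362; centroid 7362/28 ≈ 262.93.

x ≈ 262.9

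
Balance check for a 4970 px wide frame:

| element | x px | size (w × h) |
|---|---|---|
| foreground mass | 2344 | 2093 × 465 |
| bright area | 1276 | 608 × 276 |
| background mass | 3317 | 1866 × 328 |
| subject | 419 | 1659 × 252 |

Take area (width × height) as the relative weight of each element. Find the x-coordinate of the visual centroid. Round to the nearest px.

Taking area as weight: foreground mass 2093·465 = 973245, bright area 608·276 = 167808, background mass 1866·328 = 612048, subject 1659·252 = 418068. Sum 2171169.
x-moment: 973245·2344 + 167808·1276 + 612048·3317 + 418068·419 = 4700742996; centroid 4700742996/2171169 ≈ 2165.07.

x ≈ 2165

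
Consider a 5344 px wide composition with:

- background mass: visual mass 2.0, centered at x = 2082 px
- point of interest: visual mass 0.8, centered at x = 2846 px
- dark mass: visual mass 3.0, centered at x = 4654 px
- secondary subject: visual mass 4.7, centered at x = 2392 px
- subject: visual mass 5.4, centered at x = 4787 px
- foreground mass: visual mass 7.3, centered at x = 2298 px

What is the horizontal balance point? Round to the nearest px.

x ≈ 3201

Σw = 2.0 + 0.8 + 3.0 + 4.7 + 5.4 + 7.3 = 23.2.
x: moment 74270.4 / weight 23.2 ≈ 3201.31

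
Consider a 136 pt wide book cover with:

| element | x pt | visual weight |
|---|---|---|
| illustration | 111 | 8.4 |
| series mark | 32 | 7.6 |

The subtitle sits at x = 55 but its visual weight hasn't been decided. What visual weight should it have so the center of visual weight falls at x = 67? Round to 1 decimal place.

w ≈ 8.6

Known weights sum to 8.4 + 7.6 = 16.0; their moment is 8.4·111 + 7.6·32 = 1175.6.
Set Σw·x/Σw = 67: (1175.6 + 55w) = 67·(16.0 + w).
Rearranging, w·(55 − 67) = 67·16.0 − 1175.6 = -103.6, so w ≈ -103.6/-12 = 8.63.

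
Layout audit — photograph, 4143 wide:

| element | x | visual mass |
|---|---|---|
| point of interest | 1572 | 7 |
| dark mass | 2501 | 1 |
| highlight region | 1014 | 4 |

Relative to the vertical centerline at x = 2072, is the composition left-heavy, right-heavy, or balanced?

left-heavy

Total weight = 7 + 1 + 4 = 12.
x-moment: 7·1572 + 1·2501 + 4·1014 = 17561; centroid 17561/12 ≈ 1463.42.
Since 1463.4 is left of 2072, the composition reads left-heavy.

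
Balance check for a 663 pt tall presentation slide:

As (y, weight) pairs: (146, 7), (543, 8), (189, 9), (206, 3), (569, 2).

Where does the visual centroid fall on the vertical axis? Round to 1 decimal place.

Weights sum to 7 + 8 + 9 + 3 + 2 = 29.
Σw·y = 7·146 + 8·543 + 9·189 + 3·206 + 2·569 = 8823, so ȳ = 8823/29 ≈ 304.24.

y ≈ 304.2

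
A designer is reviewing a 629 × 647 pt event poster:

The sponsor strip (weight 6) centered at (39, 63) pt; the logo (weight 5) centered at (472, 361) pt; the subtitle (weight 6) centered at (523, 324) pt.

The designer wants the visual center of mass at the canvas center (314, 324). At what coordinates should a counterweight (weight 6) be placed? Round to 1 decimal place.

After adding the counterweight, total weight = 6 + 5 + 6 + 6 = 23.
Along x: (5732 + 6·x) / 23 = 314 (existing moment 6·39 + 5·472 + 6·523 = 5732) ⇒ x = (7222 − 5732) / 6 ≈ 248.33.
Along y: (4127 + 6·y) / 23 = 324 (existing moment 6·63 + 5·361 + 6·324 = 4127) ⇒ y = (7452 − 4127) / 6 ≈ 554.17.

(248.3, 554.2)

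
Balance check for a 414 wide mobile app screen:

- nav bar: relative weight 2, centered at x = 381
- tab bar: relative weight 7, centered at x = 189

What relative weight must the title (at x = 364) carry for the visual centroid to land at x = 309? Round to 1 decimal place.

Fixed elements: Σw = 2 + 7 = 9, Σw·x = 2·381 + 7·189 = 2085.
Set Σw·x/Σw = 309: (2085 + 364w) = 309·(9 + w).
Solving: w = (309·9 − 2085) / (364 − 309) = 696 / 55 ≈ 12.65.

w ≈ 12.7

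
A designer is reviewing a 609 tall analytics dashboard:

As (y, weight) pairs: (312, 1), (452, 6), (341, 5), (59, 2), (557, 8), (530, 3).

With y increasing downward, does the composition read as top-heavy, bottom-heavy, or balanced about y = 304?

bottom-heavy

Σw = 1 + 6 + 5 + 2 + 8 + 3 = 25.
y: (1·312 + 6·452 + 5·341 + 2·59 + 8·557 + 3·530) / 25 = 10893 / 25 ≈ 435.72
Since 435.7 is below (larger y than) 304, the composition reads bottom-heavy.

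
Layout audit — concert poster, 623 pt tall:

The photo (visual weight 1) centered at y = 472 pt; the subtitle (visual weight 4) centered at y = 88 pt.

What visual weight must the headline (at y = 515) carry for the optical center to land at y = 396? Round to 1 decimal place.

w ≈ 9.7

Fixed elements: Σw = 1 + 4 = 5, Σw·y = 1·472 + 4·88 = 824.
Balance at y = 396 requires (824 + w·515) / (5 + w) = 396.
So w = (396·5 − 824)/(515 − 396) = 1156/119 ≈ 9.71.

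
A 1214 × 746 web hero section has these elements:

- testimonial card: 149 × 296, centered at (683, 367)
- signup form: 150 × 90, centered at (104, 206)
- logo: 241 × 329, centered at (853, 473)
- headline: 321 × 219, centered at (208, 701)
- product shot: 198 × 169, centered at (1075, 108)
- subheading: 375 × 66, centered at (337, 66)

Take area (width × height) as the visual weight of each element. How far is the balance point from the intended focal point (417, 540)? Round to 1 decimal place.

≈ 216.2

Taking area as weight: testimonial card 149·296 = 44104, signup form 150·90 = 13500, logo 241·329 = 79289, headline 321·219 = 70299, product shot 198·169 = 33462, subheading 375·66 = 24750. Sum 265404.
x: (44104·683 + 13500·104 + 79289·853 + 70299·208 + 33462·1075 + 24750·337) / 265404 = 158095141 / 265404 ≈ 595.68
y: (44104·367 + 13500·206 + 79289·473 + 70299·701 + 33462·108 + 24750·66) / 265404 = 110997860 / 265404 ≈ 418.22
Relative to (417, 540): Δ = (178.68, -121.78); |Δ| = √(178.68² + -121.78²) ≈ 216.23.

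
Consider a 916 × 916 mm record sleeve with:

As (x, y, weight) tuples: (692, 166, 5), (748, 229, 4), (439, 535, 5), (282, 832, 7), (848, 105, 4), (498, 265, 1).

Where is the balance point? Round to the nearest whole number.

(558, 420)

Σw = 5 + 4 + 5 + 7 + 4 + 1 = 26.
Σw·x = 14511; x̄ = 14511/26 ≈ 558.12.
Σw·y = 10930; ȳ = 10930/26 ≈ 420.38.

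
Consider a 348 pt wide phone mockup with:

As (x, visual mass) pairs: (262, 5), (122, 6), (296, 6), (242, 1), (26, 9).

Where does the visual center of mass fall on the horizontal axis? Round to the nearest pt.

x ≈ 159

Weights sum to 5 + 6 + 6 + 1 + 9 = 27.
x-moment: 5·262 + 6·122 + 6·296 + 1·242 + 9·26 = 4294; centroid 4294/27 ≈ 159.04.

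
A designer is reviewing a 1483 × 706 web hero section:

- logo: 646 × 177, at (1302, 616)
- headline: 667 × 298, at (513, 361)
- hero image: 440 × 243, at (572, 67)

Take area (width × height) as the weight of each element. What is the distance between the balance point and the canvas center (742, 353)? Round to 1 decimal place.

≈ 2.7

Areas → weights: logo 646·177 = 114342, headline 667·298 = 198766, hero image 440·243 = 106920; Σw = 420028.
Σw·x = 114342·1302 + 198766·513 + 106920·572 = 311998482, so x̄ = 311998482/420028 ≈ 742.80.
Σw·y = 114342·616 + 198766·361 + 106920·67 = 149352838, so ȳ = 149352838/420028 ≈ 355.58.
From (742, 353): dx = 0.80, dy = 2.58, so the distance is √(dx²+dy²) ≈ 2.70.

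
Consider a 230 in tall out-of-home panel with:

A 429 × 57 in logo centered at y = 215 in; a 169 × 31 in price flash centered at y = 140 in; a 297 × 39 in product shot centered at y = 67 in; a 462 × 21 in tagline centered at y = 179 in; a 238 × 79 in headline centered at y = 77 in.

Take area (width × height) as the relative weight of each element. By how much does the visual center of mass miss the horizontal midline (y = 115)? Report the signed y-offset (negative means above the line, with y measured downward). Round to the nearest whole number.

Areas: logo 429·57 = 24453, price flash 169·31 = 5239, product shot 297·39 = 11583, tagline 462·21 = 9702, headline 238·79 = 18802. Total weight = 69779.
y: (24453·215 + 5239·140 + 11583·67 + 9702·179 + 18802·77) / 69779 = 9951328 / 69779 ≈ 142.61
Offset from y = 115: 142.61 − 115 ≈ 27.61.

≈ 28 in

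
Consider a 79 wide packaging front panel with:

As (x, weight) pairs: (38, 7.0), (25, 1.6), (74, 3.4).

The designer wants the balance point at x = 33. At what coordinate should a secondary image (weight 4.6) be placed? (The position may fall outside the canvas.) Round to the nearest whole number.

After adding the secondary image, total weight = 7.0 + 1.6 + 3.4 + 4.6 = 16.6.
Along x: (557.6 + 4.6·x) / 16.6 = 33 (existing moment 7.0·38 + 1.6·25 + 3.4·74 = 557.6) ⇒ x = (547.8 − 557.6) / 4.6 ≈ -2.13.

x ≈ -2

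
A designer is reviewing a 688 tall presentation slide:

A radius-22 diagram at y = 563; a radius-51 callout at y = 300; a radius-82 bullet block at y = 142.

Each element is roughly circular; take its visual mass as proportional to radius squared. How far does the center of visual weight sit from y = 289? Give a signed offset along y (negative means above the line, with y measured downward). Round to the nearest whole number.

Weights ∝ r²: diagram 22² = 484, callout 51² = 2601, bullet block 82² = 6724; Σw = 9809.
y-moment: 484·563 + 2601·300 + 6724·142 = 2007600; centroid 2007600/9809 ≈ 204.67.
Offset from y = 289: 204.67 − 289 ≈ -84.33.

≈ -84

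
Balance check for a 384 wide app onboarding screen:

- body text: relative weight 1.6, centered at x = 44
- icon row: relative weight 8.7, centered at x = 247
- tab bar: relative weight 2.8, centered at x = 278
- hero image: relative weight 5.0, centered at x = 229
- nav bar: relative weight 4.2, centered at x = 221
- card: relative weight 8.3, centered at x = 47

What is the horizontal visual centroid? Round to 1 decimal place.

x ≈ 178.5

Σw = 1.6 + 8.7 + 2.8 + 5.0 + 4.2 + 8.3 = 30.6.
x: moment 5461.0 / weight 30.6 ≈ 178.46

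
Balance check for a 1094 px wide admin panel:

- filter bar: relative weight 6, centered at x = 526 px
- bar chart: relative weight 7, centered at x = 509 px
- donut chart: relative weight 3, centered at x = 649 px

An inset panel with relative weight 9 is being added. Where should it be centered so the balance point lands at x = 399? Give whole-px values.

New total weight: (6 + 7 + 3) + 9 = 25.
Along x: (8666 + 9·x) / 25 = 399 (existing moment 6·526 + 7·509 + 3·649 = 8666) ⇒ x = (9975 − 8666) / 9 ≈ 145.44.

x ≈ 145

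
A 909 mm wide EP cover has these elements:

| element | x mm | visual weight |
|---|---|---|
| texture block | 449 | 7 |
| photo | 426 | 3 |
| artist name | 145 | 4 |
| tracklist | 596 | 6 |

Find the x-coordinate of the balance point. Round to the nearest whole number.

Weights sum to 7 + 3 + 4 + 6 = 20.
x-moment: 7·449 + 3·426 + 4·145 + 6·596 = 8577; centroid 8577/20 ≈ 428.85.

x ≈ 429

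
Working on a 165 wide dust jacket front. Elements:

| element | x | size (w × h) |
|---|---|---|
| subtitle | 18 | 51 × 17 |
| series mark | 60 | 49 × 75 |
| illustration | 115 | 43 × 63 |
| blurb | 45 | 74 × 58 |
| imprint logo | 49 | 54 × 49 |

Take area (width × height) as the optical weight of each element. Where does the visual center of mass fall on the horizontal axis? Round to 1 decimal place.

Taking area as weight: subtitle 51·17 = 867, series mark 49·75 = 3675, illustration 43·63 = 2709, blurb 74·58 = 4292, imprint logo 54·49 = 2646. Sum 14189.
x: (867·18 + 3675·60 + 2709·115 + 4292·45 + 2646·49) / 14189 = 870435 / 14189 ≈ 61.35

x ≈ 61.3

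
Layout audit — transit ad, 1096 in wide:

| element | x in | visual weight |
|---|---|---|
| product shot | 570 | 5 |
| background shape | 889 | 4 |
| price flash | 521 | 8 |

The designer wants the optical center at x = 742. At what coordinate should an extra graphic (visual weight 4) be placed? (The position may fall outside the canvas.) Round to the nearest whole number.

After adding the extra graphic, total weight = 5 + 4 + 8 + 4 = 21.
x: target moment 21×742 = 15582; current 5·570 + 4·889 + 8·521 = 10574; the extra graphic supplies 5008, so x = 5008/4 ≈ 1252.00.

x ≈ 1252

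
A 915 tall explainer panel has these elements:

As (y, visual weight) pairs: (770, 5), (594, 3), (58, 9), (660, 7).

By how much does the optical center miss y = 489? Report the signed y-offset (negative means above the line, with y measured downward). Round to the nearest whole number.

≈ -40

Weights sum to 5 + 3 + 9 + 7 = 24.
y-moment: 5·770 + 3·594 + 9·58 + 7·660 = 10774; centroid 10774/24 ≈ 448.92.
Against y = 489, that's 448.92 − 489 = -40.08.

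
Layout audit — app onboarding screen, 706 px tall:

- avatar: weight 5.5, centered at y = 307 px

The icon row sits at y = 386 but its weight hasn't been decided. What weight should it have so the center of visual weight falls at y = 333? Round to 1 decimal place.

w ≈ 2.7

Known: weight 5.5 with moment 5.5·307 = 1688.5.
Balance at y = 333 requires (1688.5 + w·386) / (5.5 + w) = 333.
Solving: w = (333·5.5 − 1688.5) / (386 − 333) = 143.0 / 53 ≈ 2.70.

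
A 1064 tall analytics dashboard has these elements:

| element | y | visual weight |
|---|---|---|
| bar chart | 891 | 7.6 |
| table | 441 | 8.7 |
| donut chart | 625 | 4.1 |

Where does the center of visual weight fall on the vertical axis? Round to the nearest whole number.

y ≈ 646

Σw = 7.6 + 8.7 + 4.1 = 20.4.
y: (7.6·891 + 8.7·441 + 4.1·625) / 20.4 = 13170.8 / 20.4 ≈ 645.63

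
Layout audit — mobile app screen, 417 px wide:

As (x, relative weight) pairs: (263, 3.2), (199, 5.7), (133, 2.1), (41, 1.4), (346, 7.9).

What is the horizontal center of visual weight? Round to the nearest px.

Total weight = 3.2 + 5.7 + 2.1 + 1.4 + 7.9 = 20.3.
x-moment: 3.2·263 + 5.7·199 + 2.1·133 + 1.4·41 + 7.9·346 = 5046.0; centroid 5046.0/20.3 ≈ 248.57.

x ≈ 249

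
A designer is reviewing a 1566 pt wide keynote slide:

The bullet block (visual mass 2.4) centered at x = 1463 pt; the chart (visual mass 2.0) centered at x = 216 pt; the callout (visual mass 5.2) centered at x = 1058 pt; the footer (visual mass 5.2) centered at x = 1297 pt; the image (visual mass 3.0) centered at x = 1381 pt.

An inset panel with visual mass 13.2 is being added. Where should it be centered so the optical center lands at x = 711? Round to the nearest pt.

With the inset panel, Σw becomes 2.4 + 2.0 + 5.2 + 5.2 + 3.0 + 13.2 = 31.0.
x: need Σw·x = 31.0·711 = 22041.0. Existing = 2.4·1463 + 2.0·216 + 5.2·1058 + 5.2·1297 + 3.0·1381 = 20332.2. Remainder 1708.8 / 13.2 ≈ 129.45.

x ≈ 129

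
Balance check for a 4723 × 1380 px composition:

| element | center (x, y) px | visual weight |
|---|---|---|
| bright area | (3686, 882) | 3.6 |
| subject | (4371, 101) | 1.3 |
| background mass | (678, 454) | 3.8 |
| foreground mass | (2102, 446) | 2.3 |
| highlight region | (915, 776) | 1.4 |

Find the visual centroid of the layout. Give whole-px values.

Total weight = 3.6 + 1.3 + 3.8 + 2.3 + 1.4 = 12.4.
x-moment: 3.6·3686 + 1.3·4371 + 3.8·678 + 2.3·2102 + 1.4·915 = 27643.9; centroid 27643.9/12.4 ≈ 2229.35.
y-moment: 3.6·882 + 1.3·101 + 3.8·454 + 2.3·446 + 1.4·776 = 7143.9; centroid 7143.9/12.4 ≈ 576.12.

(2229, 576)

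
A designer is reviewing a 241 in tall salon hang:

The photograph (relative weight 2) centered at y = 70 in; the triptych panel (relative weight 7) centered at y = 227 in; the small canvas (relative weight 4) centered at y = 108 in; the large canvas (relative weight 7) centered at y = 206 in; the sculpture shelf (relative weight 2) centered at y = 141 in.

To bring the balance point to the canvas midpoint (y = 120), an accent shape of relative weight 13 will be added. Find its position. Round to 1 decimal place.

After adding the accent shape, total weight = 2 + 7 + 4 + 7 + 2 + 13 = 35.
y: need Σw·y = 35·120 = 4200. Existing = 2·70 + 7·227 + 4·108 + 7·206 + 2·141 = 3885. Remainder 315 / 13 ≈ 24.23.

y ≈ 24.2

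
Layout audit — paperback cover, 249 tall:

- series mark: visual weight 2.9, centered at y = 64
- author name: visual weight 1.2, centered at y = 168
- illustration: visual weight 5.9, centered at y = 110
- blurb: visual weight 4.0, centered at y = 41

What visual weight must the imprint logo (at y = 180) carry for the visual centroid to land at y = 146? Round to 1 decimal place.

Existing Σw = 14.0 (2.9 + 1.2 + 5.9 + 4.0); existing moment 2.9·64 + 1.2·168 + 5.9·110 + 4.0·41 = 1200.2.
For the centroid to hit 146: (1200.2 + w·180) / (14.0 + w) = 146.
Solving: w = (146·14.0 − 1200.2) / (180 − 146) = 843.8 / 34 ≈ 24.82.

w ≈ 24.8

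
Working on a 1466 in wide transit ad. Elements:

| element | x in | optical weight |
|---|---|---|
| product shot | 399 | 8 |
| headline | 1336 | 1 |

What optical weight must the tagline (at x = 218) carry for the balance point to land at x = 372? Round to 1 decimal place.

w ≈ 7.7

Existing Σw = 9 (8 + 1); existing moment 8·399 + 1·1336 = 4528.
Set Σw·x/Σw = 372: (4528 + 218w) = 372·(9 + w).
Solving: w = (372·9 − 4528) / (218 − 372) = -1180 / -154 ≈ 7.66.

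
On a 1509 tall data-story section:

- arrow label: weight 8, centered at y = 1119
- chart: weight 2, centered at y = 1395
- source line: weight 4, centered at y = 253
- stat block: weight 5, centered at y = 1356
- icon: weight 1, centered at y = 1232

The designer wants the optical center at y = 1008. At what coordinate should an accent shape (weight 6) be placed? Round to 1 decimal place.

New total weight: (8 + 2 + 4 + 5 + 1) + 6 = 26.
y: target moment 26×1008 = 26208; current 8·1119 + 2·1395 + 4·253 + 5·1356 + 1·1232 = 20766; the accent shape supplies 5442, so y = 5442/6 ≈ 907.00.

y ≈ 907.0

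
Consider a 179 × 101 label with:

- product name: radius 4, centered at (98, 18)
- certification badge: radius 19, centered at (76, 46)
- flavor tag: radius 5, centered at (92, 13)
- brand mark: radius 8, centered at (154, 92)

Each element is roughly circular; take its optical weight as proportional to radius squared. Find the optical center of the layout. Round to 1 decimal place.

r² weights: product name 4² = 16, certification badge 19² = 361, flavor tag 5² = 25, brand mark 8² = 64. Total = 466.
Σw·x = 16·98 + 361·76 + 25·92 + 64·154 = 41160, so x̄ = 41160/466 ≈ 88.33.
Σw·y = 16·18 + 361·46 + 25·13 + 64·92 = 23107, so ȳ = 23107/466 ≈ 49.59.

(88.3, 49.6)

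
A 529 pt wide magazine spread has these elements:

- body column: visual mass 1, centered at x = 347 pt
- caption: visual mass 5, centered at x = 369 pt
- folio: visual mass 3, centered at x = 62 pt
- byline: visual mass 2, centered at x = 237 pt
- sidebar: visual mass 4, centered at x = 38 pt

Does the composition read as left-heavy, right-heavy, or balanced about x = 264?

Total weight = 1 + 5 + 3 + 2 + 4 = 15.
x: (1·347 + 5·369 + 3·62 + 2·237 + 4·38) / 15 = 3004 / 15 ≈ 200.27
200.3 lies left of the midline 264, so the layout is left-heavy.

left-heavy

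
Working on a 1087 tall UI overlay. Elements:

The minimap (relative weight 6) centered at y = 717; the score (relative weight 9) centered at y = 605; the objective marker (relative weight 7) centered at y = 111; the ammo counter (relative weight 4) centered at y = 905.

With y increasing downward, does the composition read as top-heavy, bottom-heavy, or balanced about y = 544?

Σw = 6 + 9 + 7 + 4 = 26.
Σw·y = 6·717 + 9·605 + 7·111 + 4·905 = 14144, so ȳ = 14144/26 ≈ 544.00.
The centroid 544.00 matches the midline at 544, so the layout is balanced.

balanced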